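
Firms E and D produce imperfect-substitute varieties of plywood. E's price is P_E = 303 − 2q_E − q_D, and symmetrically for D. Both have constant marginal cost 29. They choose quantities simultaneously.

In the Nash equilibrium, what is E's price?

138.6

Firm E's profit: π = q_E(303 − 2q_E − q_D) − 29q_E.
∂π/∂q_E = 274 − 4q_E − q_D = 0 ⇒ q_E = 68.5 − 0.25q_D.
By symmetry q_D = q_E; substituting into the reaction function, 1.25q_E = 68.5 and q_E = 54.8.
P_E = 303 − 2·54.8 − 54.8 = 138.6.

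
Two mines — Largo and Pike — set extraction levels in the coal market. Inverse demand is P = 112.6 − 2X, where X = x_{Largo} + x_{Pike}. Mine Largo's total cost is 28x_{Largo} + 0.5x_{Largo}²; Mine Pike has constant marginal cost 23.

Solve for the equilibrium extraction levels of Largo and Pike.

Mine Largo's profit: π = x_{Largo}(112.6 − 2(x_{Largo} + x_{Pike})) − 28x_{Largo} − 0.5x_{Largo}².
∂π/∂x_{Largo} = 84.6 − 5x_{Largo} − 2x_{Pike} = 0, so x_{Largo} = 16.92 − 0.4x_{Pike}.
For Pike: ∂π/∂x_{Pike} = 89.6 − 4x_{Pike} − 2x_{Largo} = 0 ⇒ x_{Pike} = 22.4 − 0.5x_{Largo}.
Solving the two reaction functions simultaneously: (1 − (−0.4)(−0.5))x_{Largo} = 16.92 − 0.4·22.4, so 0.8x_{Largo} = 7.96 and x_{Largo} = 9.95.
Then x_{Pike} = 22.4 − 0.5·9.95 = 17.425.

9.95, 17.425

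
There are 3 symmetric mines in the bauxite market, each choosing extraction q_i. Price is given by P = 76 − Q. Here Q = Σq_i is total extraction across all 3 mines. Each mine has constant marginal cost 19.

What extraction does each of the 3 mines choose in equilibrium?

A representative mine's profit is π_i = q_i(76 − Q) − 19q_i, with Q = q_i + Σ_{j≠i} q_j.
First-order condition: 57 − 2q_i − Σ_{j≠i} q_j = 0.
Imposing symmetry (q_j = q for all j) turns Σ_{j≠i} q_j into 2q, so 57 = 4q and q = 14.25.

14.25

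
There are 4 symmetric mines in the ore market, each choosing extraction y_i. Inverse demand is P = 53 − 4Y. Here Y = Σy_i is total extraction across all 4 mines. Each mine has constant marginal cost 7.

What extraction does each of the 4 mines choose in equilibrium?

2.3

A representative mine's profit is π_i = y_i(53 − 4Y) − 7y_i, with Y = y_i + Σ_{j≠i} y_j.
First-order condition: 46 − 8y_i − 4Σ_{j≠i} y_j = 0.
With identical mines, set every y_j = y: then 46 − 8y − 12y = 0, i.e. y = 46/20 = 2.3.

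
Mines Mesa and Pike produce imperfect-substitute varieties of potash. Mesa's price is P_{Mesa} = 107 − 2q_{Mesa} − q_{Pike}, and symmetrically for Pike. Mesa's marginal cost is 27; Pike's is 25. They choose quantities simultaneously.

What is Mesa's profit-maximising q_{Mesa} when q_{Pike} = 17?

Mine Mesa's profit: π = q_{Mesa}(107 − 2q_{Mesa} − q_{Pike}) − 27q_{Mesa}.
∂π/∂q_{Mesa} = 80 − 4q_{Mesa} − q_{Pike} = 0 ⇒ q_{Mesa} = 20 − 0.25q_{Pike}.
At q_{Pike} = 17: q_{Mesa} = 20 − 0.25·17 = 15.75.

15.75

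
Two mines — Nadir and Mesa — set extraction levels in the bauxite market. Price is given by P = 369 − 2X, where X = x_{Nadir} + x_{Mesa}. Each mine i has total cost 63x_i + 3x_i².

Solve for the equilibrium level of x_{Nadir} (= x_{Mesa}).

25.5

Mine Nadir's profit: π = x_{Nadir}(369 − 2(x_{Nadir} + x_{Mesa})) − 63x_{Nadir} − 3x_{Nadir}².
∂π/∂x_{Nadir} = 306 − 10x_{Nadir} − 2x_{Mesa} = 0, so x_{Nadir} = 30.6 − 0.2x_{Mesa}.
The game is symmetric, so in equilibrium x_{Mesa} = x_{Nadir}: the reaction function gives 1.2x_{Nadir} = 30.6, hence x_{Nadir} = 25.5.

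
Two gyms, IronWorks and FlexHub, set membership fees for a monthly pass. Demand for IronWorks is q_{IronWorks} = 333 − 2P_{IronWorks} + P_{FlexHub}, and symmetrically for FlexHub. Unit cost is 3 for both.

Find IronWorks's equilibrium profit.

IronWorks's profit: π = (P_{IronWorks} − 3)(333 − 2P_{IronWorks} + P_{FlexHub}).
∂π/∂P_{IronWorks} = 339 − 4P_{IronWorks} + P_{FlexHub} = 0 ⇒ P_{IronWorks} = 84.75 + 0.25P_{FlexHub}.
By symmetry P_{FlexHub} = P_{IronWorks}; substituting into the reaction function, 0.75P_{IronWorks} = 84.75 and P_{IronWorks} = 113.
q_{IronWorks} = 333 − 2·113 + 113 = 220.
Profit = (113 − 3)·220 = 24200.

24200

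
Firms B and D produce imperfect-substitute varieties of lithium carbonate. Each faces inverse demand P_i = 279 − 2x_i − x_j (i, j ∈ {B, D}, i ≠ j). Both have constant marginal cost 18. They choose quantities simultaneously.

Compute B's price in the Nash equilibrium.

Firm B's profit: π = x_B(279 − 2x_B − x_D) − 18x_B.
∂π/∂x_B = 261 − 4x_B − x_D = 0 ⇒ x_B = 65.25 − 0.25x_D.
The game is symmetric, so in equilibrium x_D = x_B: the reaction function gives 1.25x_B = 65.25, hence x_B = 52.2.
P_B = 279 − 2·52.2 − 52.2 = 122.4.

122.4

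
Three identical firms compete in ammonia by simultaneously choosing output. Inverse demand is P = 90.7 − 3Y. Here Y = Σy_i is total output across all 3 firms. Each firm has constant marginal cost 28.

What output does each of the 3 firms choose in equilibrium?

5.225

A representative firm's profit is π_i = y_i(90.7 − 3Y) − 28y_i, with Y = y_i + Σ_{j≠i} y_j.
First-order condition: 62.7 − 6y_i − 3Σ_{j≠i} y_j = 0.
Imposing symmetry (y_j = y for all j) turns Σ_{j≠i} y_j into 2y, so 62.7 = 12y and y = 5.225.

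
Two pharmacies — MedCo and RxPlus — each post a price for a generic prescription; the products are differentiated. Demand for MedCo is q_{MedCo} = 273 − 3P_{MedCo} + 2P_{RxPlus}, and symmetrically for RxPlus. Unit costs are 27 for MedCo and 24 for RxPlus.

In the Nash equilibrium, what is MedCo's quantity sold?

MedCo's profit: π = (P_{MedCo} − 27)(273 − 3P_{MedCo} + 2P_{RxPlus}).
∂π/∂P_{MedCo} = 354 − 6P_{MedCo} + 2P_{RxPlus} = 0 ⇒ P_{MedCo} = 59 + (1/3)P_{RxPlus}.
Similarly P_{RxPlus} = 57.5 + (1/3)P_{MedCo}.
Solving the two reaction functions simultaneously: (1 − (1/3)(1/3))P_{MedCo} = 59 + (1/3)·57.5, so (8/9)P_{MedCo} = 469/6 and P_{MedCo} = 87.9375.
Then P_{RxPlus} = 57.5 + (1/3)·87.9375 = 86.8125.
q_{MedCo} = 273 − 3·87.9375 + 2·86.8125 = 182.8125.

182.8125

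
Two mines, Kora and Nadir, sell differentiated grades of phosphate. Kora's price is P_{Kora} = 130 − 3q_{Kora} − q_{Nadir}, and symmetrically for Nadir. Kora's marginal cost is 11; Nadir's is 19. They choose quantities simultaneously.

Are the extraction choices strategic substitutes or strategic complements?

strategic substitutes

Mine Kora's profit: π = q_{Kora}(130 − 3q_{Kora} − q_{Nadir}) − 11q_{Kora}.
∂π/∂q_{Kora} = 119 − 6q_{Kora} − q_{Nadir} = 0 ⇒ q_{Kora} = 119/6 − (1/6)q_{Nadir}.
The best-response slope dq_{Kora}/dq_{Nadir} = −1/6 < 0: the reaction function is downward-sloping, so the choices are strategic substitutes.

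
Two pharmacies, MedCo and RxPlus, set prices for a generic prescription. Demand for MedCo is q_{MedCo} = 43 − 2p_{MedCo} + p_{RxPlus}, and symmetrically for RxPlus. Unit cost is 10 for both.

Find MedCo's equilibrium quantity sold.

22

MedCo's profit: π = (p_{MedCo} − 10)(43 − 2p_{MedCo} + p_{RxPlus}).
∂π/∂p_{MedCo} = 63 − 4p_{MedCo} + p_{RxPlus} = 0 ⇒ p_{MedCo} = 15.75 + 0.25p_{RxPlus}.
By symmetry p_{RxPlus} = p_{MedCo}; substituting into the reaction function, 0.75p_{MedCo} = 15.75 and p_{MedCo} = 21.
q_{MedCo} = 43 − 2·21 + 21 = 22.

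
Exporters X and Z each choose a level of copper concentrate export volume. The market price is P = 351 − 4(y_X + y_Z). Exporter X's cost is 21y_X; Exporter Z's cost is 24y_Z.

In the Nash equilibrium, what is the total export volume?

54.75

Exporter X's profit: π = y_X(351 − 4(y_X + y_Z)) − 21y_X.
∂π/∂y_X = 330 − 8y_X − 4y_Z = 0, so y_X = 41.25 − 0.5y_Z.
By the same steps for Z: y_Z = 40.875 − 0.5y_X.
Plugging y_Z into X's best response: y_X = 41.25 − 0.5(40.875 − 0.5y_X) ⇒ 0.75y_X = 20.8125, so y_X = 27.75.
Then y_Z = 40.875 − 0.5·27.75 = 27.
Total export volume: 27.75 + 27 = 54.75.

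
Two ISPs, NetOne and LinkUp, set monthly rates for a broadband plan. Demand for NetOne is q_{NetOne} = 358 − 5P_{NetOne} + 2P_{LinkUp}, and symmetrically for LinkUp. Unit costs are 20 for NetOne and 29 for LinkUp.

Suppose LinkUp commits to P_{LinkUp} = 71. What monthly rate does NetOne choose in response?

60

NetOne's profit: π = (P_{NetOne} − 20)(358 − 5P_{NetOne} + 2P_{LinkUp}).
∂π/∂P_{NetOne} = 458 − 10P_{NetOne} + 2P_{LinkUp} = 0 ⇒ P_{NetOne} = 45.8 + 0.2P_{LinkUp}.
At P_{LinkUp} = 71: P_{NetOne} = 45.8 + 0.2·71 = 60.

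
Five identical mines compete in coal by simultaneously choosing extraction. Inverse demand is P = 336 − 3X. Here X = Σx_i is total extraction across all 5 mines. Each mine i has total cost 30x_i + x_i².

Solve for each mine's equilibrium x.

15.3

A representative mine's profit is π_i = x_i(336 − 3X) − 30x_i − x_i², with X = x_i + Σ_{j≠i} x_j.
First-order condition: 306 − 8x_i − 3Σ_{j≠i} x_j = 0.
With identical mines, set every x_j = x: then 306 − 8x − 12x = 0, i.e. x = 306/20 = 15.3.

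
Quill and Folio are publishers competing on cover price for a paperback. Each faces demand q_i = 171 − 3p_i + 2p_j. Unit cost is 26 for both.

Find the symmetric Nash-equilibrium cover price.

62.25

Quill's profit: π = (p_{Quill} − 26)(171 − 3p_{Quill} + 2p_{Folio}).
∂π/∂p_{Quill} = 249 − 6p_{Quill} + 2p_{Folio} = 0 ⇒ p_{Quill} = 41.5 + (1/3)p_{Folio}.
The game is symmetric, so in equilibrium p_{Folio} = p_{Quill}: the reaction function gives (2/3)p_{Quill} = 41.5, hence p_{Quill} = 62.25.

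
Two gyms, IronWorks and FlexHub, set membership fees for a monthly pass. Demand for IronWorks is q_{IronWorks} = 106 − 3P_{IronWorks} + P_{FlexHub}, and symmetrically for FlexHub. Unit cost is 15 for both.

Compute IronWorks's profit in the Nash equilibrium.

IronWorks's profit: π = (P_{IronWorks} − 15)(106 − 3P_{IronWorks} + P_{FlexHub}).
∂π/∂P_{IronWorks} = 151 − 6P_{IronWorks} + P_{FlexHub} = 0 ⇒ P_{IronWorks} = 151/6 + (1/6)P_{FlexHub}.
Setting P_{IronWorks} = P_{FlexHub} in the reaction function: P_{IronWorks} = 151/6 + (1/6)P_{IronWorks}, so P_{IronWorks} = (151/6) / (5/6) = 30.2.
q_{IronWorks} = 106 − 3·30.2 + 30.2 = 45.6.
Profit = (30.2 − 15)·45.6 = 693.12.

693.12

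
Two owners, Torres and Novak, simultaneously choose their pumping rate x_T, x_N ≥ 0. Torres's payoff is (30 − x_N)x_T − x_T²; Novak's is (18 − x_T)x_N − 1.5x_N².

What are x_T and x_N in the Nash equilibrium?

Expanding Torres's payoff: 30x_T − x_Nx_T − x_T².
∂π/∂x_T = 30 − x_N − 2x_T = 0, so x_T = 15 − 0.5x_N.
Likewise for Novak: x_N = 6 − (1/3)x_T.
Plugging x_N into Torres's best response: x_T = 15 − 0.5(6 − (1/3)x_T) ⇒ (5/6)x_T = 12, so x_T = 14.4.
Then x_N = 6 − (1/3)·14.4 = 1.2.

14.4, 1.2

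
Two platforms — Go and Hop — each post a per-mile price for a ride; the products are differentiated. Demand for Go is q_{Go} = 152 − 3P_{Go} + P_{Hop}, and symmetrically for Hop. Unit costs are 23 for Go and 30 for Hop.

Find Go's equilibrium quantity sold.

65.4

Go's profit: π = (P_{Go} − 23)(152 − 3P_{Go} + P_{Hop}).
∂π/∂P_{Go} = 221 − 6P_{Go} + P_{Hop} = 0 ⇒ P_{Go} = 221/6 + (1/6)P_{Hop}.
Similarly P_{Hop} = 121/3 + (1/6)P_{Go}.
Substituting the second reaction function into the first: P_{Go} = 221/6 + (1/6)(121/3 + (1/6)P_{Go}), which gives (35/36)P_{Go} = 392/9 ⇒ P_{Go} = 44.8.
Then P_{Hop} = 121/3 + (1/6)·44.8 = 47.8.
q_{Go} = 152 − 3·44.8 + 47.8 = 65.4.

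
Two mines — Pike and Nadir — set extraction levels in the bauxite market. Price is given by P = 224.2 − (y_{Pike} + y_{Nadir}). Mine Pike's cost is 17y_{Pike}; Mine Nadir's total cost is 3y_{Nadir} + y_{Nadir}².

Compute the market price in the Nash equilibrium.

103.8

Mine Pike's profit: π = y_{Pike}(224.2 − (y_{Pike} + y_{Nadir})) − 17y_{Pike}.
∂π/∂y_{Pike} = 207.2 − 2y_{Pike} − y_{Nadir} = 0, so y_{Pike} = 103.6 − 0.5y_{Nadir}.
For Nadir: ∂π/∂y_{Nadir} = 221.2 − 4y_{Nadir} − y_{Pike} = 0 ⇒ y_{Nadir} = 55.3 − 0.25y_{Pike}.
Plugging y_{Nadir} into Pike's best response: y_{Pike} = 103.6 − 0.5(55.3 − 0.25y_{Pike}) ⇒ 0.875y_{Pike} = 75.95, so y_{Pike} = 86.8.
Then y_{Nadir} = 55.3 − 0.25·86.8 = 33.6.
Equilibrium price: P = 224.2 − 120.4 = 103.8.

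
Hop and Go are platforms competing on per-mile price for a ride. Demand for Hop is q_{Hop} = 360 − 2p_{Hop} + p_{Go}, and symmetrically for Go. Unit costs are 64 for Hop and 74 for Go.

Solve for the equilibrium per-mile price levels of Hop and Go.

164, 168

Hop's profit: π = (p_{Hop} − 64)(360 − 2p_{Hop} + p_{Go}).
∂π/∂p_{Hop} = 488 − 4p_{Hop} + p_{Go} = 0 ⇒ p_{Hop} = 122 + 0.25p_{Go}.
Similarly p_{Go} = 127 + 0.25p_{Hop}.
Solving the two reaction functions simultaneously: (1 − (0.25)(0.25))p_{Hop} = 122 + 0.25·127, so 0.9375p_{Hop} = 153.75 and p_{Hop} = 164.
Then p_{Go} = 127 + 0.25·164 = 168.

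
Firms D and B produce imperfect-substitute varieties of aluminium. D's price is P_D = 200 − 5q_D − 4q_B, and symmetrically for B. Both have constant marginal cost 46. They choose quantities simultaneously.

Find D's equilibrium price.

Firm D's profit: π = q_D(200 − 5q_D − 4q_B) − 46q_D.
∂π/∂q_D = 154 − 10q_D − 4q_B = 0 ⇒ q_D = 15.4 − 0.4q_B.
The game is symmetric, so in equilibrium q_B = q_D: the reaction function gives 1.4q_D = 15.4, hence q_D = 11.
P_D = 200 − 5·11 − 4·11 = 101.

101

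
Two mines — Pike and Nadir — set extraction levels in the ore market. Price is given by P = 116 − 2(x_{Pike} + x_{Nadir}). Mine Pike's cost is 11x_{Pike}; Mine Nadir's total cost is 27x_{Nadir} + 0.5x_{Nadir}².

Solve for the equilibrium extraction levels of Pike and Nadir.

21.6875, 9.125

Mine Pike's profit: π = x_{Pike}(116 − 2(x_{Pike} + x_{Nadir})) − 11x_{Pike}.
∂π/∂x_{Pike} = 105 − 4x_{Pike} − 2x_{Nadir} = 0, so x_{Pike} = 26.25 − 0.5x_{Nadir}.
For Nadir: ∂π/∂x_{Nadir} = 89 − 5x_{Nadir} − 2x_{Pike} = 0 ⇒ x_{Nadir} = 17.8 − 0.4x_{Pike}.
Substituting the second reaction function into the first: x_{Pike} = 26.25 − 0.5(17.8 − 0.4x_{Pike}), which gives 0.8x_{Pike} = 17.35 ⇒ x_{Pike} = 21.6875.
Then x_{Nadir} = 17.8 − 0.4·21.6875 = 9.125.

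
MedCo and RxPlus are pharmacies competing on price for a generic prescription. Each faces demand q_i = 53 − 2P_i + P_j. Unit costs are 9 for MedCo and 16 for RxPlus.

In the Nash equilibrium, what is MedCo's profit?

486.72

MedCo's profit: π = (P_{MedCo} − 9)(53 − 2P_{MedCo} + P_{RxPlus}).
∂π/∂P_{MedCo} = 71 − 4P_{MedCo} + P_{RxPlus} = 0 ⇒ P_{MedCo} = 17.75 + 0.25P_{RxPlus}.
Similarly P_{RxPlus} = 21.25 + 0.25P_{MedCo}.
Solving the two reaction functions simultaneously: (1 − (0.25)(0.25))P_{MedCo} = 17.75 + 0.25·21.25, so 0.9375P_{MedCo} = 23.0625 and P_{MedCo} = 24.6.
Then P_{RxPlus} = 21.25 + 0.25·24.6 = 27.4.
q_{MedCo} = 53 − 2·24.6 + 27.4 = 31.2.
Profit = (24.6 − 9)·31.2 = 486.72.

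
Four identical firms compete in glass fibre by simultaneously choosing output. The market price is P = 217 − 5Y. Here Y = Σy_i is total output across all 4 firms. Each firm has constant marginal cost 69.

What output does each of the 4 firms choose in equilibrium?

5.92

A representative firm's profit is π_i = y_i(217 − 5Y) − 69y_i, with Y = y_i + Σ_{j≠i} y_j.
First-order condition: 148 − 10y_i − 5Σ_{j≠i} y_j = 0.
In a symmetric equilibrium every firm chooses the same y, so Σ_{j≠i} y_j = 3y. The condition becomes 148 − 25y = 0, giving y = 148/25 = 5.92.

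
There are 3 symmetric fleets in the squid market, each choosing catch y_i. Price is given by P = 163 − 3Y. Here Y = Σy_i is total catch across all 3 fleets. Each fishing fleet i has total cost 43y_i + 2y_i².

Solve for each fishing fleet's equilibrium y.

A representative fishing fleet's profit is π_i = y_i(163 − 3Y) − 43y_i − 2y_i², with Y = y_i + Σ_{j≠i} y_j.
First-order condition: 120 − 10y_i − 3Σ_{j≠i} y_j = 0.
Imposing symmetry (y_j = y for all j) turns Σ_{j≠i} y_j into 2y, so 120 = 16y and y = 7.5.

7.5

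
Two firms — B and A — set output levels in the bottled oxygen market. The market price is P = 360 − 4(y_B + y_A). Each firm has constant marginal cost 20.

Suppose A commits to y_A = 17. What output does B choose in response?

34

Firm B's profit: π = y_B(360 − 4(y_B + y_A)) − 20y_B.
∂π/∂y_B = 340 − 8y_B − 4y_A = 0, so y_B = 42.5 − 0.5y_A.
At y_A = 17: y_B = 42.5 − 0.5·17 = 34.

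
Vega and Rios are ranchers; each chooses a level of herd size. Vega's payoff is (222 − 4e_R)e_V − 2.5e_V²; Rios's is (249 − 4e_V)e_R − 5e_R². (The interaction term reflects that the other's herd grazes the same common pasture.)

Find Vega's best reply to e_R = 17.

30.8

Expanding Vega's payoff: 222e_V − 4e_Re_V − 2.5e_V².
∂π/∂e_V = 222 − 4e_R − 5e_V = 0, so e_V = 44.4 − 0.8e_R.
At e_R = 17: e_V = 44.4 − 0.8·17 = 30.8.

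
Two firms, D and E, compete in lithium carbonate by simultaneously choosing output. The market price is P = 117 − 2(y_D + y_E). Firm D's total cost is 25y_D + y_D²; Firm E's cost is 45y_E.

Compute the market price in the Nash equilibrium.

69.8

Firm D's profit: π = y_D(117 − 2(y_D + y_E)) − 25y_D − y_D².
∂π/∂y_D = 92 − 6y_D − 2y_E = 0, so y_D = 46/3 − (1/3)y_E.
For E: ∂π/∂y_E = 72 − 4y_E − 2y_D = 0 ⇒ y_E = 18 − 0.5y_D.
Solving the two reaction functions simultaneously: (1 − (−1/3)(−0.5))y_D = 46/3 − (1/3)·18, so (5/6)y_D = 28/3 and y_D = 11.2.
Then y_E = 18 − 0.5·11.2 = 12.4.
Equilibrium price: P = 117 − 2·23.6 = 69.8.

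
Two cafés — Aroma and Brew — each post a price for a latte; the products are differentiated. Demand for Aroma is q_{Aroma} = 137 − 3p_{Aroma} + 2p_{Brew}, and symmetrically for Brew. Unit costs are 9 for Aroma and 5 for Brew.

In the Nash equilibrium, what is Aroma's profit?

Aroma's profit: π = (p_{Aroma} − 9)(137 − 3p_{Aroma} + 2p_{Brew}).
∂π/∂p_{Aroma} = 164 − 6p_{Aroma} + 2p_{Brew} = 0 ⇒ p_{Aroma} = 82/3 + (1/3)p_{Brew}.
Similarly p_{Brew} = 76/3 + (1/3)p_{Aroma}.
Substituting the second reaction function into the first: p_{Aroma} = 82/3 + (1/3)(76/3 + (1/3)p_{Aroma}), which gives (8/9)p_{Aroma} = 322/9 ⇒ p_{Aroma} = 40.25.
Then p_{Brew} = 76/3 + (1/3)·40.25 = 38.75.
q_{Aroma} = 137 − 3·40.25 + 2·38.75 = 93.75.
Profit = (40.25 − 9)·93.75 = 2929.6875.

2929.6875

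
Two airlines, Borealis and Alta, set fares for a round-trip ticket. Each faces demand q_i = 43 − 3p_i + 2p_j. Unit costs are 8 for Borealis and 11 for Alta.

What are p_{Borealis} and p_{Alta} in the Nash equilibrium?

17.3125, 18.4375

Borealis's profit: π = (p_{Borealis} − 8)(43 − 3p_{Borealis} + 2p_{Alta}).
∂π/∂p_{Borealis} = 67 − 6p_{Borealis} + 2p_{Alta} = 0 ⇒ p_{Borealis} = 67/6 + (1/3)p_{Alta}.
Similarly p_{Alta} = 38/3 + (1/3)p_{Borealis}.
Substituting the second reaction function into the first: p_{Borealis} = 67/6 + (1/3)(38/3 + (1/3)p_{Borealis}), which gives (8/9)p_{Borealis} = 277/18 ⇒ p_{Borealis} = 17.3125.
Then p_{Alta} = 38/3 + (1/3)·17.3125 = 18.4375.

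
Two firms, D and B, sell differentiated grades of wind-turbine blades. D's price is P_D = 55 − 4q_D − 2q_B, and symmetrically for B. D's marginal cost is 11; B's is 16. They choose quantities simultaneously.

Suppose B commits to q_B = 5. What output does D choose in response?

4.25

Firm D's profit: π = q_D(55 − 4q_D − 2q_B) − 11q_D.
∂π/∂q_D = 44 − 8q_D − 2q_B = 0 ⇒ q_D = 5.5 − 0.25q_B.
At q_B = 5: q_D = 5.5 − 0.25·5 = 4.25.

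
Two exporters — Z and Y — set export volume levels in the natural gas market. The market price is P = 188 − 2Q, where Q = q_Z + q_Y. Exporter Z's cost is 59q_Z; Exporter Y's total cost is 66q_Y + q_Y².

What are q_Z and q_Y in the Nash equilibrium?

26.5, 11.5

Exporter Z's profit: π = q_Z(188 − 2(q_Z + q_Y)) − 59q_Z.
∂π/∂q_Z = 129 − 4q_Z − 2q_Y = 0, so q_Z = 32.25 − 0.5q_Y.
For Y: ∂π/∂q_Y = 122 − 6q_Y − 2q_Z = 0 ⇒ q_Y = 61/3 − (1/3)q_Z.
Solving the two reaction functions simultaneously: (1 − (−0.5)(−1/3))q_Z = 32.25 − 0.5·(61/3), so (5/6)q_Z = 265/12 and q_Z = 26.5.
Then q_Y = 61/3 − (1/3)·26.5 = 11.5.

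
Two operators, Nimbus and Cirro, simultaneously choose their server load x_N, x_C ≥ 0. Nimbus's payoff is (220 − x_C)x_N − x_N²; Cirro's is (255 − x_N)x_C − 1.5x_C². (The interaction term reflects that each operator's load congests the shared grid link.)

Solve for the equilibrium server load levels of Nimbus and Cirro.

Expanding Nimbus's payoff: 220x_N − x_Cx_N − x_N².
∂π/∂x_N = 220 − x_C − 2x_N = 0, so x_N = 110 − 0.5x_C.
Likewise for Cirro: x_C = 85 − (1/3)x_N.
Plugging x_C into Nimbus's best response: x_N = 110 − 0.5(85 − (1/3)x_N) ⇒ (5/6)x_N = 67.5, so x_N = 81.
Then x_C = 85 − (1/3)·81 = 58.

81, 58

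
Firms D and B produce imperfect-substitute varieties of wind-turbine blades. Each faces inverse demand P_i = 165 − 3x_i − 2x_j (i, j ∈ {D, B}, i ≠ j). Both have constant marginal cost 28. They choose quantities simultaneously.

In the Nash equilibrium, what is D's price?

Firm D's profit: π = x_D(165 − 3x_D − 2x_B) − 28x_D.
∂π/∂x_D = 137 − 6x_D − 2x_B = 0 ⇒ x_D = 137/6 − (1/3)x_B.
The game is symmetric, so in equilibrium x_B = x_D: the reaction function gives (4/3)x_D = 137/6, hence x_D = 17.125.
P_D = 165 − 3·17.125 − 2·17.125 = 79.375.

79.375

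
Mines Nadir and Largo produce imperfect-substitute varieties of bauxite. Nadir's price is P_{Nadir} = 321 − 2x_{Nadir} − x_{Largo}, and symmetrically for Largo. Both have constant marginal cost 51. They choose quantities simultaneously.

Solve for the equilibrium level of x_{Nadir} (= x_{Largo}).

54

Mine Nadir's profit: π = x_{Nadir}(321 − 2x_{Nadir} − x_{Largo}) − 51x_{Nadir}.
∂π/∂x_{Nadir} = 270 − 4x_{Nadir} − x_{Largo} = 0 ⇒ x_{Nadir} = 67.5 − 0.25x_{Largo}.
By symmetry x_{Largo} = x_{Nadir}; substituting into the reaction function, 1.25x_{Nadir} = 67.5 and x_{Nadir} = 54.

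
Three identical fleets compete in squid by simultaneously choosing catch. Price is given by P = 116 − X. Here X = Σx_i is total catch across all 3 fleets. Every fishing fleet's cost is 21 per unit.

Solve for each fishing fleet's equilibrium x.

23.75

A representative fishing fleet's profit is π_i = x_i(116 − X) − 21x_i, with X = x_i + Σ_{j≠i} x_j.
First-order condition: 95 − 2x_i − Σ_{j≠i} x_j = 0.
In a symmetric equilibrium every fishing fleet chooses the same x, so Σ_{j≠i} x_j = 2x. The condition becomes 95 − 4x = 0, giving x = 95/4 = 23.75.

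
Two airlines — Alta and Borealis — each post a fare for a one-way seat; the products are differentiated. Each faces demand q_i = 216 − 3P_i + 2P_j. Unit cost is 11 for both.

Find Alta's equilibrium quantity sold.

Alta's profit: π = (P_{Alta} − 11)(216 − 3P_{Alta} + 2P_{Borealis}).
∂π/∂P_{Alta} = 249 − 6P_{Alta} + 2P_{Borealis} = 0 ⇒ P_{Alta} = 41.5 + (1/3)P_{Borealis}.
Setting P_{Alta} = P_{Borealis} in the reaction function: P_{Alta} = 41.5 + (1/3)P_{Alta}, so P_{Alta} = 41.5 / (2/3) = 62.25.
q_{Alta} = 216 − 3·62.25 + 2·62.25 = 153.75.

153.75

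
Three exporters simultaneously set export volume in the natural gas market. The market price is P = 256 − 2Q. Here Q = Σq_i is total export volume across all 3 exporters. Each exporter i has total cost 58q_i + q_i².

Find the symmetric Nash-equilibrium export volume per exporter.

19.8

A representative exporter's profit is π_i = q_i(256 − 2Q) − 58q_i − q_i², with Q = q_i + Σ_{j≠i} q_j.
First-order condition: 198 − 6q_i − 2Σ_{j≠i} q_j = 0.
With identical exporters, set every q_j = q: then 198 − 6q − 4q = 0, i.e. q = 198/10 = 19.8.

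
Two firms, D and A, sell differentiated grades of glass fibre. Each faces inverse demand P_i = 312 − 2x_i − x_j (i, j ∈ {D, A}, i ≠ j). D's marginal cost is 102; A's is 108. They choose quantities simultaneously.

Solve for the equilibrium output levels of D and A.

42.4, 40.4

Firm D's profit: π = x_D(312 − 2x_D − x_A) − 102x_D.
∂π/∂x_D = 210 − 4x_D − x_A = 0 ⇒ x_D = 52.5 − 0.25x_A.
Similarly x_A = 51 − 0.25x_D.
Plugging x_A into D's best response: x_D = 52.5 − 0.25(51 − 0.25x_D) ⇒ 0.9375x_D = 39.75, so x_D = 42.4.
Then x_A = 51 − 0.25·42.4 = 40.4.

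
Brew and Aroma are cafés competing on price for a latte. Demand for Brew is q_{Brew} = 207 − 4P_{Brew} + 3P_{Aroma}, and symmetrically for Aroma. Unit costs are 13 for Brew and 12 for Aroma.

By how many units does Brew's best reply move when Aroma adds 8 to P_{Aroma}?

3

Brew's profit: π = (P_{Brew} − 13)(207 − 4P_{Brew} + 3P_{Aroma}).
∂π/∂P_{Brew} = 259 − 8P_{Brew} + 3P_{Aroma} = 0 ⇒ P_{Brew} = 32.375 + 0.375P_{Aroma}.
The reaction-function slope is 0.375, so an 8-unit rise in P_{Aroma} moves P_{Brew} by 0.375 × 8 = 3. Brew's best response rises — the actions are strategic complements.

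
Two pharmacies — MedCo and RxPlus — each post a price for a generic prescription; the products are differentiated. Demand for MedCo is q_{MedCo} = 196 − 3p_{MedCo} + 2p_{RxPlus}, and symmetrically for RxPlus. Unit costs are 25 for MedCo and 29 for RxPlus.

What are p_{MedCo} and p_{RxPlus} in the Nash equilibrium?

MedCo's profit: π = (p_{MedCo} − 25)(196 − 3p_{MedCo} + 2p_{RxPlus}).
∂π/∂p_{MedCo} = 271 − 6p_{MedCo} + 2p_{RxPlus} = 0 ⇒ p_{MedCo} = 271/6 + (1/3)p_{RxPlus}.
Similarly p_{RxPlus} = 283/6 + (1/3)p_{MedCo}.
Plugging p_{RxPlus} into MedCo's best response: p_{MedCo} = 271/6 + (1/3)(283/6 + (1/3)p_{MedCo}) ⇒ (8/9)p_{MedCo} = 548/9, so p_{MedCo} = 68.5.
Then p_{RxPlus} = 283/6 + (1/3)·68.5 = 70.

68.5, 70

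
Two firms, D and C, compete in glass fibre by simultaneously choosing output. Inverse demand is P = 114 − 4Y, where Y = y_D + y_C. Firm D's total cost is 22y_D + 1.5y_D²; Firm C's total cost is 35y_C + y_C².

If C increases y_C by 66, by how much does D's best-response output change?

-24

Firm D's profit: π = y_D(114 − 4(y_D + y_C)) − 22y_D − 1.5y_D².
∂π/∂y_D = 92 − 11y_D − 4y_C = 0, so y_D = 92/11 − (4/11)y_C.
The reaction-function slope is −4/11, so a 66-unit rise in y_C moves y_D by −4/11 × 66 = −24. D's best response falls — the actions are strategic substitutes.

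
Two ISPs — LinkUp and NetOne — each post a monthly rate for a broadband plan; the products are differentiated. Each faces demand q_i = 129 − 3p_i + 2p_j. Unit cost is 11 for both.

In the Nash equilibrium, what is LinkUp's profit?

2610.75

LinkUp's profit: π = (p_{LinkUp} − 11)(129 − 3p_{LinkUp} + 2p_{NetOne}).
∂π/∂p_{LinkUp} = 162 − 6p_{LinkUp} + 2p_{NetOne} = 0 ⇒ p_{LinkUp} = 27 + (1/3)p_{NetOne}.
The game is symmetric, so in equilibrium p_{NetOne} = p_{LinkUp}: the reaction function gives (2/3)p_{LinkUp} = 27, hence p_{LinkUp} = 40.5.
q_{LinkUp} = 129 − 3·40.5 + 2·40.5 = 88.5.
Profit = (40.5 − 11)·88.5 = 2610.75.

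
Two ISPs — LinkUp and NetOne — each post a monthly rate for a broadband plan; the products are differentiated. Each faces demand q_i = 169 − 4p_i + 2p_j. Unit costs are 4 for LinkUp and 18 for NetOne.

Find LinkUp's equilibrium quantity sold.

114.8

LinkUp's profit: π = (p_{LinkUp} − 4)(169 − 4p_{LinkUp} + 2p_{NetOne}).
∂π/∂p_{LinkUp} = 185 − 8p_{LinkUp} + 2p_{NetOne} = 0 ⇒ p_{LinkUp} = 23.125 + 0.25p_{NetOne}.
Similarly p_{NetOne} = 30.125 + 0.25p_{LinkUp}.
Substituting the second reaction function into the first: p_{LinkUp} = 23.125 + 0.25(30.125 + 0.25p_{LinkUp}), which gives 0.9375p_{LinkUp} = 981/32 ⇒ p_{LinkUp} = 32.7.
Then p_{NetOne} = 30.125 + 0.25·32.7 = 38.3.
q_{LinkUp} = 169 − 4·32.7 + 2·38.3 = 114.8.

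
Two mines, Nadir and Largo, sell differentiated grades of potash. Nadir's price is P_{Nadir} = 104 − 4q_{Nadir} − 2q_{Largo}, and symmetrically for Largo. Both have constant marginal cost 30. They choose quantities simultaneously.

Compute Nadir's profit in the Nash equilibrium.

Mine Nadir's profit: π = q_{Nadir}(104 − 4q_{Nadir} − 2q_{Largo}) − 30q_{Nadir}.
∂π/∂q_{Nadir} = 74 − 8q_{Nadir} − 2q_{Largo} = 0 ⇒ q_{Nadir} = 9.25 − 0.25q_{Largo}.
The game is symmetric, so in equilibrium q_{Largo} = q_{Nadir}: the reaction function gives 1.25q_{Nadir} = 9.25, hence q_{Nadir} = 7.4.
P_{Nadir} = 104 − 4·7.4 − 2·7.4 = 59.6.
Profit = (59.6 − 30)·7.4 = 219.04.

219.04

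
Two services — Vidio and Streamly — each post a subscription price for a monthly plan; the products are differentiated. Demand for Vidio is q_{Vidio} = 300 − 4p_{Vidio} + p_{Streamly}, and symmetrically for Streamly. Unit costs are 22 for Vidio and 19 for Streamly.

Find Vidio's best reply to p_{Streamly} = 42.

Vidio's profit: π = (p_{Vidio} − 22)(300 − 4p_{Vidio} + p_{Streamly}).
∂π/∂p_{Vidio} = 388 − 8p_{Vidio} + p_{Streamly} = 0 ⇒ p_{Vidio} = 48.5 + 0.125p_{Streamly}.
At p_{Streamly} = 42: p_{Vidio} = 48.5 + 0.125·42 = 53.75.

53.75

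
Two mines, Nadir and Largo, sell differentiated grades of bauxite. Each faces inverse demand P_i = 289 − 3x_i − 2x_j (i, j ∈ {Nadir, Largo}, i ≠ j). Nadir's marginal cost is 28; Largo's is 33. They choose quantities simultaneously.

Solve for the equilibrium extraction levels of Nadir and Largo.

Mine Nadir's profit: π = x_{Nadir}(289 − 3x_{Nadir} − 2x_{Largo}) − 28x_{Nadir}.
∂π/∂x_{Nadir} = 261 − 6x_{Nadir} − 2x_{Largo} = 0 ⇒ x_{Nadir} = 43.5 − (1/3)x_{Largo}.
Similarly x_{Largo} = 128/3 − (1/3)x_{Nadir}.
Plugging x_{Largo} into Nadir's best response: x_{Nadir} = 43.5 − (1/3)(128/3 − (1/3)x_{Nadir}) ⇒ (8/9)x_{Nadir} = 527/18, so x_{Nadir} = 32.9375.
Then x_{Largo} = 128/3 − (1/3)·32.9375 = 31.6875.

32.9375, 31.6875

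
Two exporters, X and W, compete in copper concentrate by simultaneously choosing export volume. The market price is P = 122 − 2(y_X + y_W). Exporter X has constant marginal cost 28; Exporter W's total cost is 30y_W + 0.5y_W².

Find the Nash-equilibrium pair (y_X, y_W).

Exporter X's profit: π = y_X(122 − 2(y_X + y_W)) − 28y_X.
∂π/∂y_X = 94 − 4y_X − 2y_W = 0, so y_X = 23.5 − 0.5y_W.
For W: ∂π/∂y_W = 92 − 5y_W − 2y_X = 0 ⇒ y_W = 18.4 − 0.4y_X.
Solving the two reaction functions simultaneously: (1 − (−0.5)(−0.4))y_X = 23.5 − 0.5·18.4, so 0.8y_X = 14.3 and y_X = 17.875.
Then y_W = 18.4 − 0.4·17.875 = 11.25.

17.875, 11.25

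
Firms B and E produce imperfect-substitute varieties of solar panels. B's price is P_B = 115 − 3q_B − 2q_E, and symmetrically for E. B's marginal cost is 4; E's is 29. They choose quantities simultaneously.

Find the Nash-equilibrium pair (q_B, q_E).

15.4375, 9.1875

Firm B's profit: π = q_B(115 − 3q_B − 2q_E) − 4q_B.
∂π/∂q_B = 111 − 6q_B − 2q_E = 0 ⇒ q_B = 18.5 − (1/3)q_E.
Similarly q_E = 43/3 − (1/3)q_B.
Plugging q_E into B's best response: q_B = 18.5 − (1/3)(43/3 − (1/3)q_B) ⇒ (8/9)q_B = 247/18, so q_B = 15.4375.
Then q_E = 43/3 − (1/3)·15.4375 = 9.1875.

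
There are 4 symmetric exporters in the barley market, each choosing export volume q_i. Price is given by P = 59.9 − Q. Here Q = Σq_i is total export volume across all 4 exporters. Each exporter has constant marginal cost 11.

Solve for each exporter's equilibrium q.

A representative exporter's profit is π_i = q_i(59.9 − Q) − 11q_i, with Q = q_i + Σ_{j≠i} q_j.
First-order condition: 48.9 − 2q_i − Σ_{j≠i} q_j = 0.
With identical exporters, set every q_j = q: then 48.9 − 2q − 3q = 0, i.e. q = 48.9/5 = 9.78.

9.78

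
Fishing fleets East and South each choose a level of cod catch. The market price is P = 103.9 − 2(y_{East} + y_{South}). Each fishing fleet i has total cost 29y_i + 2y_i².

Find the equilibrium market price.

Fishing fleet East's profit: π = y_{East}(103.9 − 2(y_{East} + y_{South})) − 29y_{East} − 2y_{East}².
∂π/∂y_{East} = 74.9 − 8y_{East} − 2y_{South} = 0, so y_{East} = 9.3625 − 0.25y_{South}.
Setting y_{East} = y_{South} in the reaction function: y_{East} = 9.3625 − 0.25y_{East}, so y_{East} = 9.3625 / 1.25 = 7.49.
Equilibrium price: P = 103.9 − 2·14.98 = 73.94.

73.94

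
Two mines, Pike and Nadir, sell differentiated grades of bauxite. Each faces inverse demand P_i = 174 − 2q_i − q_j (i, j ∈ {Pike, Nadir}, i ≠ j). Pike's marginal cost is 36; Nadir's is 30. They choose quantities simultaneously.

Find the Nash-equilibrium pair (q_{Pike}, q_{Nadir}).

27.2, 29.2

Mine Pike's profit: π = q_{Pike}(174 − 2q_{Pike} − q_{Nadir}) − 36q_{Pike}.
∂π/∂q_{Pike} = 138 − 4q_{Pike} − q_{Nadir} = 0 ⇒ q_{Pike} = 34.5 − 0.25q_{Nadir}.
Similarly q_{Nadir} = 36 − 0.25q_{Pike}.
Substituting the second reaction function into the first: q_{Pike} = 34.5 − 0.25(36 − 0.25q_{Pike}), which gives 0.9375q_{Pike} = 25.5 ⇒ q_{Pike} = 27.2.
Then q_{Nadir} = 36 − 0.25·27.2 = 29.2.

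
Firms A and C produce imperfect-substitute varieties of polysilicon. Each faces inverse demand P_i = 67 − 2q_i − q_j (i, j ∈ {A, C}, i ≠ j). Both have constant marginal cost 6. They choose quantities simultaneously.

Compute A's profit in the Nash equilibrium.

297.68

Firm A's profit: π = q_A(67 − 2q_A − q_C) − 6q_A.
∂π/∂q_A = 61 − 4q_A − q_C = 0 ⇒ q_A = 15.25 − 0.25q_C.
The game is symmetric, so in equilibrium q_C = q_A: the reaction function gives 1.25q_A = 15.25, hence q_A = 12.2.
P_A = 67 − 2·12.2 − 12.2 = 30.4.
Profit = (30.4 − 6)·12.2 = 297.68.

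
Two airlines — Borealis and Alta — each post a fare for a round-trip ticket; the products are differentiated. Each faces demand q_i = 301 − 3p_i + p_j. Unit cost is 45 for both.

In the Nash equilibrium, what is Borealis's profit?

5342.52

Borealis's profit: π = (p_{Borealis} − 45)(301 − 3p_{Borealis} + p_{Alta}).
∂π/∂p_{Borealis} = 436 − 6p_{Borealis} + p_{Alta} = 0 ⇒ p_{Borealis} = 218/3 + (1/6)p_{Alta}.
The game is symmetric, so in equilibrium p_{Alta} = p_{Borealis}: the reaction function gives (5/6)p_{Borealis} = 218/3, hence p_{Borealis} = 87.2.
q_{Borealis} = 301 − 3·87.2 + 87.2 = 126.6.
Profit = (87.2 − 45)·126.6 = 5342.52.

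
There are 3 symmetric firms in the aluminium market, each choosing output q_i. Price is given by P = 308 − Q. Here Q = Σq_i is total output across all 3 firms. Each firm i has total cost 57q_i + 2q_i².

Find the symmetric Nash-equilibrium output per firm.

31.375

A representative firm's profit is π_i = q_i(308 − Q) − 57q_i − 2q_i², with Q = q_i + Σ_{j≠i} q_j.
First-order condition: 251 − 6q_i − Σ_{j≠i} q_j = 0.
Imposing symmetry (q_j = q for all j) turns Σ_{j≠i} q_j into 2q, so 251 = 8q and q = 31.375.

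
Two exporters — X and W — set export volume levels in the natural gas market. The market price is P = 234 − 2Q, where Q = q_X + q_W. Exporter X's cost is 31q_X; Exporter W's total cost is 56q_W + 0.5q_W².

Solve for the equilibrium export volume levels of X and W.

41.1875, 19.125

Exporter X's profit: π = q_X(234 − 2(q_X + q_W)) − 31q_X.
∂π/∂q_X = 203 − 4q_X − 2q_W = 0, so q_X = 50.75 − 0.5q_W.
For W: ∂π/∂q_W = 178 − 5q_W − 2q_X = 0 ⇒ q_W = 35.6 − 0.4q_X.
Plugging q_W into X's best response: q_X = 50.75 − 0.5(35.6 − 0.4q_X) ⇒ 0.8q_X = 32.95, so q_X = 41.1875.
Then q_W = 35.6 − 0.4·41.1875 = 19.125.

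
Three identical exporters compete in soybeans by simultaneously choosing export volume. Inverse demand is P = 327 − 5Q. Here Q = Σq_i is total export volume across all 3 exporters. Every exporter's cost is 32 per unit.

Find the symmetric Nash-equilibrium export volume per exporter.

A representative exporter's profit is π_i = q_i(327 − 5Q) − 32q_i, with Q = q_i + Σ_{j≠i} q_j.
First-order condition: 295 − 10q_i − 5Σ_{j≠i} q_j = 0.
In a symmetric equilibrium every exporter chooses the same q, so Σ_{j≠i} q_j = 2q. The condition becomes 295 − 20q = 0, giving q = 295/20 = 14.75.

14.75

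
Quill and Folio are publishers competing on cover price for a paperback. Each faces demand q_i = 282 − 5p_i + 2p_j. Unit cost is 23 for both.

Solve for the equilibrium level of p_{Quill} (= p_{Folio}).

49.625

Quill's profit: π = (p_{Quill} − 23)(282 − 5p_{Quill} + 2p_{Folio}).
∂π/∂p_{Quill} = 397 − 10p_{Quill} + 2p_{Folio} = 0 ⇒ p_{Quill} = 39.7 + 0.2p_{Folio}.
By symmetry p_{Folio} = p_{Quill}; substituting into the reaction function, 0.8p_{Quill} = 39.7 and p_{Quill} = 49.625.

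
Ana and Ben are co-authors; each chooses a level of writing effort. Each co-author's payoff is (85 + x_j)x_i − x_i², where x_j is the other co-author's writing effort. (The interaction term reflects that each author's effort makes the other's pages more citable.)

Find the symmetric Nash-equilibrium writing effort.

Ana's payoff is (85 + x_B)x_A − x_A².
∂π/∂x_A = 85 + x_B − 2x_A = 0, so x_A = 42.5 + 0.5x_B.
Setting x_A = x_B in the reaction function: x_A = 42.5 + 0.5x_A, so x_A = 42.5 / 0.5 = 85.

85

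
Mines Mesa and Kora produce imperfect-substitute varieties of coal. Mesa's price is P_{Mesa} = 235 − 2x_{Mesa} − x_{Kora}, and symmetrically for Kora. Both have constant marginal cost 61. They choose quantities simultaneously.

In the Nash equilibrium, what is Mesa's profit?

Mine Mesa's profit: π = x_{Mesa}(235 − 2x_{Mesa} − x_{Kora}) − 61x_{Mesa}.
∂π/∂x_{Mesa} = 174 − 4x_{Mesa} − x_{Kora} = 0 ⇒ x_{Mesa} = 43.5 − 0.25x_{Kora}.
By symmetry x_{Kora} = x_{Mesa}; substituting into the reaction function, 1.25x_{Mesa} = 43.5 and x_{Mesa} = 34.8.
P_{Mesa} = 235 − 2·34.8 − 34.8 = 130.6.
Profit = (130.6 − 61)·34.8 = 2422.08.

2422.08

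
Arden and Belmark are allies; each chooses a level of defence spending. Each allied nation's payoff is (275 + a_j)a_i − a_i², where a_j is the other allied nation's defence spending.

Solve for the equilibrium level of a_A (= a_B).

Arden's payoff is (275 + a_B)a_A − a_A².
∂π/∂a_A = 275 + a_B − 2a_A = 0, so a_A = 137.5 + 0.5a_B.
The game is symmetric, so in equilibrium a_B = a_A: the reaction function gives 0.5a_A = 137.5, hence a_A = 275.

275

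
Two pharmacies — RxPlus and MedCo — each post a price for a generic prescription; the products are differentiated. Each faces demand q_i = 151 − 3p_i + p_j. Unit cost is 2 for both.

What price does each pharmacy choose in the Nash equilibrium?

RxPlus's profit: π = (p_{RxPlus} − 2)(151 − 3p_{RxPlus} + p_{MedCo}).
∂π/∂p_{RxPlus} = 157 − 6p_{RxPlus} + p_{MedCo} = 0 ⇒ p_{RxPlus} = 157/6 + (1/6)p_{MedCo}.
By symmetry p_{MedCo} = p_{RxPlus}; substituting into the reaction function, (5/6)p_{RxPlus} = 157/6 and p_{RxPlus} = 31.4.

31.4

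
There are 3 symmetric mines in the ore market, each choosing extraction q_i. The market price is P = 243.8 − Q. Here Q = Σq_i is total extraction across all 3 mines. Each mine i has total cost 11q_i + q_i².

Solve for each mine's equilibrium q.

A representative mine's profit is π_i = q_i(243.8 − Q) − 11q_i − q_i², with Q = q_i + Σ_{j≠i} q_j.
First-order condition: 232.8 − 4q_i − Σ_{j≠i} q_j = 0.
Imposing symmetry (q_j = q for all j) turns Σ_{j≠i} q_j into 2q, so 232.8 = 6q and q = 38.8.

38.8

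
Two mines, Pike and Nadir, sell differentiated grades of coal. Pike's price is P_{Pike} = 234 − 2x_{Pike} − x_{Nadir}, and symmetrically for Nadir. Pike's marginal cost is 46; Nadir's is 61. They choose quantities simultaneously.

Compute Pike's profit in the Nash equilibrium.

2979.92

Mine Pike's profit: π = x_{Pike}(234 − 2x_{Pike} − x_{Nadir}) − 46x_{Pike}.
∂π/∂x_{Pike} = 188 − 4x_{Pike} − x_{Nadir} = 0 ⇒ x_{Pike} = 47 − 0.25x_{Nadir}.
Similarly x_{Nadir} = 43.25 − 0.25x_{Pike}.
Solving the two reaction functions simultaneously: (1 − (−0.25)(−0.25))x_{Pike} = 47 − 0.25·43.25, so 0.9375x_{Pike} = 36.1875 and x_{Pike} = 38.6.
Then x_{Nadir} = 43.25 − 0.25·38.6 = 33.6.
P_{Pike} = 234 − 2·38.6 − 33.6 = 123.2.
Profit = (123.2 − 46)·38.6 = 2979.92.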